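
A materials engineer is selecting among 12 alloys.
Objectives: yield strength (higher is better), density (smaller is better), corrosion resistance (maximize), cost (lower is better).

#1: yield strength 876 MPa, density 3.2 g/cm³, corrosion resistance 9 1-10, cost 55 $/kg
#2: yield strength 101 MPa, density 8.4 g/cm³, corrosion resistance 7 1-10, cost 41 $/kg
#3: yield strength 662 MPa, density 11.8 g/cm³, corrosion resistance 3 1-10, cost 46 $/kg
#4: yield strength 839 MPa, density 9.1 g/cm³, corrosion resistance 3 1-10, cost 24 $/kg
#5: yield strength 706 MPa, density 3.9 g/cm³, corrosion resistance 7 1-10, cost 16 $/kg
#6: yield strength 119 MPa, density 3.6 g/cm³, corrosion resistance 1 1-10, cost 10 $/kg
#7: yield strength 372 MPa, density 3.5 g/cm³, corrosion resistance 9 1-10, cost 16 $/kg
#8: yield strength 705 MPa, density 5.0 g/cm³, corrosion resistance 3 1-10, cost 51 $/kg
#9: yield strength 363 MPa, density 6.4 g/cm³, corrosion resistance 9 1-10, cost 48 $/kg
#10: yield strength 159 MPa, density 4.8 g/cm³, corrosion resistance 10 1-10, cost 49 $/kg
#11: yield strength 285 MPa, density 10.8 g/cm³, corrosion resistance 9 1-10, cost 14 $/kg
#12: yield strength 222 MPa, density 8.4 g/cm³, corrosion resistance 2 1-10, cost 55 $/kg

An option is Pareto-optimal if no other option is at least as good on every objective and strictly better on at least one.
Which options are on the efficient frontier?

#1, #4, #5, #6, #7, #10, #11

#1: not dominated (best yield strength).
#2: dominated by #5 (yield strength 706≥101, density 3.9≤8.4, corrosion resistance 7≥7, cost 16≤41).
#3: dominated by #4 (yield strength 839≥662, density 9.1≤11.8, corrosion resistance 3≥3, cost 24≤46).
#4: not dominated.
#5: not dominated.
#6: not dominated (best cost).
#7: not dominated.
#8: dominated by #5 (yield strength 706≥705, density 3.9≤5.0, corrosion resistance 7≥3, cost 16≤51).
#9: dominated by #7 (yield strength 372≥363, density 3.5≤6.4, corrosion resistance 9≥9, cost 16≤48).
#10: not dominated (best corrosion resistance).
#11: not dominated.
#12: dominated by #1 (yield strength 876≥222, density 3.2≤8.4, corrosion resistance 9≥2, cost 55≤55).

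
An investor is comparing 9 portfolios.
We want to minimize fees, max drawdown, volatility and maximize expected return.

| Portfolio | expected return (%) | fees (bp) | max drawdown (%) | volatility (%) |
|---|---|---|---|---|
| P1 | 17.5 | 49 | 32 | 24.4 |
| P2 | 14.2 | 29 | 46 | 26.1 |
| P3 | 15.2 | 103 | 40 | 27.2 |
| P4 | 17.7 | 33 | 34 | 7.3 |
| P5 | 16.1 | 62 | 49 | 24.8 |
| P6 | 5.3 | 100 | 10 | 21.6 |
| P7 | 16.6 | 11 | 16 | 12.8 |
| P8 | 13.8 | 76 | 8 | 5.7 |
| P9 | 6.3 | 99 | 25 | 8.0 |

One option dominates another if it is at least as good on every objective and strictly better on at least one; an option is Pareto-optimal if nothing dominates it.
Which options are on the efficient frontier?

P1, P4, P7, P8

P1: not dominated.
P2: dominated by P7 (expected return 16.6≥14.2, fees 11≤29, max drawdown 16≤46, volatility 12.8≤26.1).
P3: dominated by P1 (expected return 17.5≥15.2, fees 49≤103, max drawdown 32≤40, volatility 24.4≤27.2).
P4: not dominated (best expected return).
P5: dominated by P1 (expected return 17.5≥16.1, fees 49≤62, max drawdown 32≤49, volatility 24.4≤24.8).
P6: dominated by P8 (expected return 13.8≥5.3, fees 76≤100, max drawdown 8≤10, volatility 5.7≤21.6).
P7: not dominated (best fees).
P8: not dominated (best max drawdown).
P9: dominated by P8 (expected return 13.8≥6.3, fees 76≤99, max drawdown 8≤25, volatility 5.7≤8.0).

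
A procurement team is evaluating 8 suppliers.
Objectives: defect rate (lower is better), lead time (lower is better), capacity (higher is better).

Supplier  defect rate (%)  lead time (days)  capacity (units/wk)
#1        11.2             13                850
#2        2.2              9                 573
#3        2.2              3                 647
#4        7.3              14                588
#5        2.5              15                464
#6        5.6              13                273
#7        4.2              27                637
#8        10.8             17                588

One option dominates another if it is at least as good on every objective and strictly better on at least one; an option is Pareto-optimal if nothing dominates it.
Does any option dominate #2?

#3 vs #2: defect rate 2.2≤2.2, lead time 3≤9, capacity 647≥573 — #3 is at least as good on every objective and strictly better on at least one, so #3 dominates #2.

Yes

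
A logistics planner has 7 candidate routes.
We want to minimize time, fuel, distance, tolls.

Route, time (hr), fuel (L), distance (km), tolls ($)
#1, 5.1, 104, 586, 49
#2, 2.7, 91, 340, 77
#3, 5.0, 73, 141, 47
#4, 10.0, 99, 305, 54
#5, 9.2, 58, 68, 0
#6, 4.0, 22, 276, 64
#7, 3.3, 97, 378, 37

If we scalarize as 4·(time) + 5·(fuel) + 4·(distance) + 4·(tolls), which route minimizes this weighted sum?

#1: 4·5.1 + 5·104 + 4·586 + 4·49 = 3080.4
#2: 4·2.7 + 5·91 + 4·340 + 4·77 = 2133.8
#3: 4·5.0 + 5·73 + 4·141 + 4·47 = 1137.0
#4: 4·10.0 + 5·99 + 4·305 + 4·54 = 1971.0
#5: 4·9.2 + 5·58 + 4·68 + 4·0 = 598.8
#6: 4·4.0 + 5·22 + 4·276 + 4·64 = 1486.0
#7: 4·3.3 + 5·97 + 4·378 + 4·37 = 2158.2
Lowest: #5 at 598.8.

#5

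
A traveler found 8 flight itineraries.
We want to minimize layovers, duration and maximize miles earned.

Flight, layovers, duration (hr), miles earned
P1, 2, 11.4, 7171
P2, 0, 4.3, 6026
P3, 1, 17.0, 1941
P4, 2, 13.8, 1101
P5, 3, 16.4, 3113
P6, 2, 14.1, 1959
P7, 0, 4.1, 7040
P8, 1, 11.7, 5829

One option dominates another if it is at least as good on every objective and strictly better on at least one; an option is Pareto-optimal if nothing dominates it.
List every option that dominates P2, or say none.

P7

P7: layovers 0≤0, duration 4.1≤4.3, miles earned 7040≥6026 — dominates P2.
Others (P1, P3, P4, P5, P6, P8) are each worse than P2 on at least one objective.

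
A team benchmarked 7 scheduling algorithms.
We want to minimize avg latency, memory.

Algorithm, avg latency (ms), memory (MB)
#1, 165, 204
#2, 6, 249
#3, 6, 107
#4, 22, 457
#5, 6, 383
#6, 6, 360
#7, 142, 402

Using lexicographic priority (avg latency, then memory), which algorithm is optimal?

First minimize avg latency: best is 6, kept {#2, #3, #5, #6}.
Then minimize memory: best is 107, kept {#3}.

#3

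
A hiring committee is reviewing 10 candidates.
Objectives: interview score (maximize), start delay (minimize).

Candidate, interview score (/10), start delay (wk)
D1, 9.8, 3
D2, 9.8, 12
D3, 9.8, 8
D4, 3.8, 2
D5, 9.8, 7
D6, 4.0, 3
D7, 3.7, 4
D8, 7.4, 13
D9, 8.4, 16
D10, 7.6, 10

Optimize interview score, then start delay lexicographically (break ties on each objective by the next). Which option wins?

First maximize interview score: best is 9.8, kept {D1, D2, D3, D5}.
Then minimize start delay: best is 3, kept {D1}.

D1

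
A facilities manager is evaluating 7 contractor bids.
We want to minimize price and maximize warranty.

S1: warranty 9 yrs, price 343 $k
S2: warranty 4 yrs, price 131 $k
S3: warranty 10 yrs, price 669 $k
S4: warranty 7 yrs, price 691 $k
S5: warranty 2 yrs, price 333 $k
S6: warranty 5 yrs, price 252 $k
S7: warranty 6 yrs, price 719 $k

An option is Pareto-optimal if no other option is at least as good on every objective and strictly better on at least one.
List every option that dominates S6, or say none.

S1: worse on price (343 vs 252).
S2: worse on warranty (4 vs 5).
S3: worse on price (669 vs 252).
S4: worse on price (691 vs 252).
S5: worse on warranty (2 vs 5).
S7: worse on price (719 vs 252).
No option dominates S6.

none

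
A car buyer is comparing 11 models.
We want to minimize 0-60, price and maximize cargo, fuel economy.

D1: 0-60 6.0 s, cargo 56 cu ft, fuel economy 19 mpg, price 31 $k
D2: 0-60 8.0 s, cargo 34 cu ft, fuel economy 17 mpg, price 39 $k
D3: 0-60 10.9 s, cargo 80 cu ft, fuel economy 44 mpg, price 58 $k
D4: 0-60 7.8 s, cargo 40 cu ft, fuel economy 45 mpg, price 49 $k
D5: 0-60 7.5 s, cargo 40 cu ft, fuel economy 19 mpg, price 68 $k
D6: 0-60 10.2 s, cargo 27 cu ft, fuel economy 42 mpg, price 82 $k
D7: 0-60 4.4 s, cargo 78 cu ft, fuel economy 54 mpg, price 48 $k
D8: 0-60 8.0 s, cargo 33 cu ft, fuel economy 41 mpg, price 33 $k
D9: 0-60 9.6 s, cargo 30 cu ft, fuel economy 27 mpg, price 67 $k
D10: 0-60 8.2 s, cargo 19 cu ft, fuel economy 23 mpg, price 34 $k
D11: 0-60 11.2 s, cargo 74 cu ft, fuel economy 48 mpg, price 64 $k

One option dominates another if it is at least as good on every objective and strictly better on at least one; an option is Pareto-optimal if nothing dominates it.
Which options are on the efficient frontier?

D1: not dominated (best price).
D2: dominated by D1 (0-60 6.0≤8.0, cargo 56≥34, fuel economy 19≥17, price 31≤39).
D3: not dominated (best cargo).
D4: dominated by D7 (0-60 4.4≤7.8, cargo 78≥40, fuel economy 54≥45, price 48≤49).
D5: dominated by D1 (0-60 6.0≤7.5, cargo 56≥40, fuel economy 19≥19, price 31≤68).
D6: dominated by D4 (0-60 7.8≤10.2, cargo 40≥27, fuel economy 45≥42, price 49≤82).
D7: not dominated (best 0-60).
D8: not dominated.
D9: dominated by D4 (0-60 7.8≤9.6, cargo 40≥30, fuel economy 45≥27, price 49≤67).
D10: dominated by D8 (0-60 8.0≤8.2, cargo 33≥19, fuel economy 41≥23, price 33≤34).
D11: dominated by D7 (0-60 4.4≤11.2, cargo 78≥74, fuel economy 54≥48, price 48≤64).

D1, D3, D7, D8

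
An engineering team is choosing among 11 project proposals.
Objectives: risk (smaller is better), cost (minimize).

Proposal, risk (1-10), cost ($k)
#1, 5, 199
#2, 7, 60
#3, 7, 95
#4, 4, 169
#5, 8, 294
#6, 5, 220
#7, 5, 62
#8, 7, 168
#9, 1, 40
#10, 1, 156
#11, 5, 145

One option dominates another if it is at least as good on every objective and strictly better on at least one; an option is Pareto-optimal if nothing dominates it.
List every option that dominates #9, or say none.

#1: worse on risk (5 vs 1).
#2: worse on risk (7 vs 1).
#3: worse on risk (7 vs 1).
#4: worse on risk (4 vs 1).
#5: worse on risk (8 vs 1).
#6: worse on risk (5 vs 1).
#7: worse on risk (5 vs 1).
#8: worse on risk (7 vs 1).
#10: worse on cost (156 vs 40).
#11: worse on risk (5 vs 1).
No option dominates #9.

none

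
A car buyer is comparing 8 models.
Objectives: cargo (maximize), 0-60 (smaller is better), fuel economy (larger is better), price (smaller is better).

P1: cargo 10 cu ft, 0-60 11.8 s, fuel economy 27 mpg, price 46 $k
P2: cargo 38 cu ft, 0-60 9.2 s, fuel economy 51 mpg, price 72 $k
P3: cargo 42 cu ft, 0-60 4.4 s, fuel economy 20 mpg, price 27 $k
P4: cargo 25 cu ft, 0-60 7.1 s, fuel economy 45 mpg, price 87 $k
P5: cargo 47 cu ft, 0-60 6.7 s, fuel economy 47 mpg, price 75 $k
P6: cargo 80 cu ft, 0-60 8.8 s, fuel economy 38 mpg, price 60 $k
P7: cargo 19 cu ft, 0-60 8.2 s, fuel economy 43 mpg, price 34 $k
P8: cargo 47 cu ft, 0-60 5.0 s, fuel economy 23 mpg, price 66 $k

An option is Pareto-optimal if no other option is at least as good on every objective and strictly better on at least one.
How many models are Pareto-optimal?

6

P1: dominated by P7 (cargo 19≥10, 0-60 8.2≤11.8, fuel economy 43≥27, price 34≤46).
P2: not dominated (best fuel economy).
P3: not dominated (best 0-60).
P4: dominated by P5 (cargo 47≥25, 0-60 6.7≤7.1, fuel economy 47≥45, price 75≤87).
P5: not dominated.
P6: not dominated (best cargo).
P7: not dominated.
P8: not dominated.
Pareto-optimal: P2, P3, P5, P6, P7, P8 → 6.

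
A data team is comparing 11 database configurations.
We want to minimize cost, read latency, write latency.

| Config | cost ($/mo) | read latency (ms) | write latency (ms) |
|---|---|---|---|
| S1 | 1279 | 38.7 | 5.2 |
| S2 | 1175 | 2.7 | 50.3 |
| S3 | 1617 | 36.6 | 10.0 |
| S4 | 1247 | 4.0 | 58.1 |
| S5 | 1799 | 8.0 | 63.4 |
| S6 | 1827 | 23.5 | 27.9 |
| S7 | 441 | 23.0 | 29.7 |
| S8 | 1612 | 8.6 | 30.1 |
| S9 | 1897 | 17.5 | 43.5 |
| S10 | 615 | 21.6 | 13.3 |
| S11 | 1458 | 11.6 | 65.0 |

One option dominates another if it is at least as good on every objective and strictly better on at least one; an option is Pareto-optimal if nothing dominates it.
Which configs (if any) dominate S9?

S8: cost 1612≤1897, read latency 8.6≤17.5, write latency 30.1≤43.5 — dominates S9.
Others (S1, S2, S3, S4, S5, S6, S7, S10, S11) are each worse than S9 on at least one objective.

S8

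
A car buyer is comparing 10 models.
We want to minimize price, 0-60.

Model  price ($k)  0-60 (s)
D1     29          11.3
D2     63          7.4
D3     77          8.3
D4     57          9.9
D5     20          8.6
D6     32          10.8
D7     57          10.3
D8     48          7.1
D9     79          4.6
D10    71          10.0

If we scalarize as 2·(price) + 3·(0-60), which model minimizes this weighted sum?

D1: 2·29 + 3·11.3 = 91.9
D2: 2·63 + 3·7.4 = 148.2
D3: 2·77 + 3·8.3 = 178.9
D4: 2·57 + 3·9.9 = 143.7
D5: 2·20 + 3·8.6 = 65.8
D6: 2·32 + 3·10.8 = 96.4
D7: 2·57 + 3·10.3 = 144.9
D8: 2·48 + 3·7.1 = 117.3
D9: 2·79 + 3·4.6 = 171.8
D10: 2·71 + 3·10.0 = 172.0
Lowest: D5 at 65.8.

D5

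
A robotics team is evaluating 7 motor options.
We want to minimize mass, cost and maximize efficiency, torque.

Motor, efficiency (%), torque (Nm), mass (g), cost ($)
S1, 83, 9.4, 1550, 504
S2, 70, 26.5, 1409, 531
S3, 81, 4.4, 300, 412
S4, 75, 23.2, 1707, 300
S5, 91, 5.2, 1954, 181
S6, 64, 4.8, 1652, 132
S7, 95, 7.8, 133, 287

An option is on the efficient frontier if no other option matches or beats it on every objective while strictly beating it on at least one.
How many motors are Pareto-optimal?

6

S1: not dominated.
S2: not dominated (best torque).
S3: dominated by S7 (efficiency 95≥81, torque 7.8≥4.4, mass 133≤300, cost 287≤412).
S4: not dominated.
S5: not dominated.
S6: not dominated (best cost).
S7: not dominated (best efficiency).
Pareto-optimal: S1, S2, S4, S5, S6, S7 → 6.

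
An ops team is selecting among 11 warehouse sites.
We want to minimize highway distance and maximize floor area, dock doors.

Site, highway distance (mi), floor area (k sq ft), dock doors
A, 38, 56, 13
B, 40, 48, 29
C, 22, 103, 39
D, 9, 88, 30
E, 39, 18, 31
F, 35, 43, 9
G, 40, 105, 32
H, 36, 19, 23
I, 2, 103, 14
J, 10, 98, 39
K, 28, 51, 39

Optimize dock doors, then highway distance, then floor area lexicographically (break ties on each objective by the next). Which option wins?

J

First maximize dock doors: best is 39, kept {C, J, K}.
Then minimize highway distance: best is 10, kept {J}.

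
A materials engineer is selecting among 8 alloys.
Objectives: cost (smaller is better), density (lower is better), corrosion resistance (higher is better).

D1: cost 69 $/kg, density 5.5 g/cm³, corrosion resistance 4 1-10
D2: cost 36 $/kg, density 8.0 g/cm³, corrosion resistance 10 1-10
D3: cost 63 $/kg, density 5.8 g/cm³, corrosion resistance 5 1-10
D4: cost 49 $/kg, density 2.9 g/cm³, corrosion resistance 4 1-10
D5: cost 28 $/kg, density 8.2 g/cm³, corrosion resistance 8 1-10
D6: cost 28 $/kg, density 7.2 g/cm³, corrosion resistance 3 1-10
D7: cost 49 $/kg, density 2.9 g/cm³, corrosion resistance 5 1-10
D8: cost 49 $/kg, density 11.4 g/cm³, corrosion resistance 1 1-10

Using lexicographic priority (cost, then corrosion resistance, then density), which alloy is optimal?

D5

First minimize cost: best is 28, kept {D5, D6}.
Then maximize corrosion resistance: best is 8, kept {D5}.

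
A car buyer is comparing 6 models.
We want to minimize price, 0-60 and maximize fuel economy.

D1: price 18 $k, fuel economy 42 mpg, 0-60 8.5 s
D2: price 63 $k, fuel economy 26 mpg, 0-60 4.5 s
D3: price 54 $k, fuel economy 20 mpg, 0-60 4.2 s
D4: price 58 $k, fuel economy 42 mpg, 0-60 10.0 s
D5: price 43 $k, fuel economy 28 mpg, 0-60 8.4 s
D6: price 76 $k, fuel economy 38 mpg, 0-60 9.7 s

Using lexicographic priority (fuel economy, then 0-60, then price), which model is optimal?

First maximize fuel economy: best is 42, kept {D1, D4}.
Then minimize 0-60: best is 8.5, kept {D1}.

D1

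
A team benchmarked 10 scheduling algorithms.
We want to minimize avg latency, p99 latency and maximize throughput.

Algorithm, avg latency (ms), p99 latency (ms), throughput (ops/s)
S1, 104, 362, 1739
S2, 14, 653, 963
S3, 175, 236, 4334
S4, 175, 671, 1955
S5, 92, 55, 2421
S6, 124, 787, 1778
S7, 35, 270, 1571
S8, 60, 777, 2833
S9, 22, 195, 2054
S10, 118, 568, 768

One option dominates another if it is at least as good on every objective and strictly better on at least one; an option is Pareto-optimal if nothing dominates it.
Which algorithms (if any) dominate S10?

S1: avg latency 104≤118, p99 latency 362≤568, throughput 1739≥768 — dominates S10.
S5: avg latency 92≤118, p99 latency 55≤568, throughput 2421≥768 — dominates S10.
S7: avg latency 35≤118, p99 latency 270≤568, throughput 1571≥768 — dominates S10.
S9: avg latency 22≤118, p99 latency 195≤568, throughput 2054≥768 — dominates S10.
Others (S2, S3, S4, S6, S8) are each worse than S10 on at least one objective.

S1, S5, S7, S9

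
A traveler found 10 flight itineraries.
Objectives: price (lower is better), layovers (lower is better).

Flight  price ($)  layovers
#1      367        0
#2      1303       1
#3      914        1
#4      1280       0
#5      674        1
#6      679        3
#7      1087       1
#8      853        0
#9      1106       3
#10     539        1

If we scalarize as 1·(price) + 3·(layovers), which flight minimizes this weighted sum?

#1

#1: 1·367 + 3·0 = 367
#2: 1·1303 + 3·1 = 1306
#3: 1·914 + 3·1 = 917
#4: 1·1280 + 3·0 = 1280
#5: 1·674 + 3·1 = 677
#6: 1·679 + 3·3 = 688
#7: 1·1087 + 3·1 = 1090
#8: 1·853 + 3·0 = 853
#9: 1·1106 + 3·3 = 1115
#10: 1·539 + 3·1 = 542
Lowest: #1 at 367.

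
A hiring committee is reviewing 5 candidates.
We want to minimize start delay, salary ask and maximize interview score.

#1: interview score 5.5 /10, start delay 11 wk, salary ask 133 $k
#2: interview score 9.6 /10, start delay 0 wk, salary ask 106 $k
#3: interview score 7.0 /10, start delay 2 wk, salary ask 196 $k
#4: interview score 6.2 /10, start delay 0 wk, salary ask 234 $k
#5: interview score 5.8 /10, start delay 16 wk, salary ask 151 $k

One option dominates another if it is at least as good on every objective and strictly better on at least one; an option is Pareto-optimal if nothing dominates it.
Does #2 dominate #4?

Yes

#2 vs #4: interview score 9.6≥6.2, start delay 0≤0, salary ask 106≤234 — #2 is at least as good on every objective with at least one strict improvement.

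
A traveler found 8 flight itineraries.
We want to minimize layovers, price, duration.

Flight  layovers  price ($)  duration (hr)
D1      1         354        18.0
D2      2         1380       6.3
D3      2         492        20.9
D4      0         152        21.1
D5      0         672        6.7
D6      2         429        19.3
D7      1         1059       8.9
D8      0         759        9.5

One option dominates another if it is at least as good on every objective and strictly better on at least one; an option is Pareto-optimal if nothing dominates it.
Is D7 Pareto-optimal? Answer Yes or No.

No

D5 vs D7: layovers 0≤1, price 672≤1059, duration 6.7≤8.9 — D5 is at least as good on every objective and strictly better on at least one, so D5 dominates D7.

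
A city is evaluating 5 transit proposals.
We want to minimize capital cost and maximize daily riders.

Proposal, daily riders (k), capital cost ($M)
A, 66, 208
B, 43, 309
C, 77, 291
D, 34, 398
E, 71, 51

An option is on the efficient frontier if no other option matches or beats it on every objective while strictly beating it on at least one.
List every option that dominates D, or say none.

A, B, C, E

A: daily riders 66≥34, capital cost 208≤398 — dominates D.
B: daily riders 43≥34, capital cost 309≤398 — dominates D.
C: daily riders 77≥34, capital cost 291≤398 — dominates D.
E: daily riders 71≥34, capital cost 51≤398 — dominates D.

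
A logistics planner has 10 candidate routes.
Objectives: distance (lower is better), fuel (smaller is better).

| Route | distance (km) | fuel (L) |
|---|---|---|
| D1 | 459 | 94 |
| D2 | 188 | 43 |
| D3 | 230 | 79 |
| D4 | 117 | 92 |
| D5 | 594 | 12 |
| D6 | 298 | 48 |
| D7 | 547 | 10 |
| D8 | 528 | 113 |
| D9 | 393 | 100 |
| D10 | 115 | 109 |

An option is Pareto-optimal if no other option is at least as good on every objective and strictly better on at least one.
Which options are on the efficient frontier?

D1: dominated by D2 (distance 188≤459, fuel 43≤94).
D2: not dominated.
D3: dominated by D2 (distance 188≤230, fuel 43≤79).
D4: not dominated.
D5: dominated by D7 (distance 547≤594, fuel 10≤12).
D6: dominated by D2 (distance 188≤298, fuel 43≤48).
D7: not dominated (best fuel).
D8: dominated by D1 (distance 459≤528, fuel 94≤113).
D9: dominated by D2 (distance 188≤393, fuel 43≤100).
D10: not dominated (best distance).

D2, D4, D7, D10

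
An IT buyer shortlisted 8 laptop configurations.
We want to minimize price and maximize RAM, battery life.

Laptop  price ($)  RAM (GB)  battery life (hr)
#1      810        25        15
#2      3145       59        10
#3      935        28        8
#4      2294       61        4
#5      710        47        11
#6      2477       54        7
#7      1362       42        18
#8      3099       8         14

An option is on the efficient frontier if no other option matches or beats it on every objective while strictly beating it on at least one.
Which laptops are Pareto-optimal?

#1: not dominated.
#2: not dominated.
#3: dominated by #5 (price 710≤935, RAM 47≥28, battery life 11≥8).
#4: not dominated (best RAM).
#5: not dominated (best price).
#6: not dominated.
#7: not dominated (best battery life).
#8: dominated by #1 (price 810≤3099, RAM 25≥8, battery life 15≥14).

#1, #2, #4, #5, #6, #7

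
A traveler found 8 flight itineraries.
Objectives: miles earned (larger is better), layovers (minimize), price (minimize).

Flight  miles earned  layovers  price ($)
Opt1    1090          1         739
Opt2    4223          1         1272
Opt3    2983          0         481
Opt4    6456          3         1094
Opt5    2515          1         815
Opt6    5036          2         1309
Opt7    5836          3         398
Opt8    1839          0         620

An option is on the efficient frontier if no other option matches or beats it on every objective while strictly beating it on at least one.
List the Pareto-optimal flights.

Opt2, Opt3, Opt4, Opt6, Opt7

Opt1: dominated by Opt3 (miles earned 2983≥1090, layovers 0≤1, price 481≤739).
Opt2: not dominated.
Opt3: not dominated.
Opt4: not dominated (best miles earned).
Opt5: dominated by Opt3 (miles earned 2983≥2515, layovers 0≤1, price 481≤815).
Opt6: not dominated.
Opt7: not dominated (best price).
Opt8: dominated by Opt3 (miles earned 2983≥1839, layovers 0≤0, price 481≤620).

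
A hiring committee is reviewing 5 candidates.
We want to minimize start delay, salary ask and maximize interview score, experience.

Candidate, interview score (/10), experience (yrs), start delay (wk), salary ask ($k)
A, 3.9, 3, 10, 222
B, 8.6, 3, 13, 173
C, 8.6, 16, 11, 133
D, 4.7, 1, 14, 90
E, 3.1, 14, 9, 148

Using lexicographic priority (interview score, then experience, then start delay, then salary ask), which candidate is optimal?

C

First maximize interview score: best is 8.6, kept {B, C}.
Then maximize experience: best is 16, kept {C}.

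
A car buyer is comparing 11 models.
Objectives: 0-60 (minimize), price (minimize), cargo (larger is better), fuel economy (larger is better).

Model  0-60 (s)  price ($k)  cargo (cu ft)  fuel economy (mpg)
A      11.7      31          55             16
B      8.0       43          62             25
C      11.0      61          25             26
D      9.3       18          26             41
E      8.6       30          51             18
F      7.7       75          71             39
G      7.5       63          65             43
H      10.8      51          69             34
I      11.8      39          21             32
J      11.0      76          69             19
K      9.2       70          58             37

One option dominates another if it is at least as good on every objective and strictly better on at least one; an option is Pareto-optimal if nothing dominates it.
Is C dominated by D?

Yes

D vs C: 0-60 9.3≤11.0, price 18≤61, cargo 26≥25, fuel economy 41≥26 — D is at least as good on every objective with at least one strict improvement.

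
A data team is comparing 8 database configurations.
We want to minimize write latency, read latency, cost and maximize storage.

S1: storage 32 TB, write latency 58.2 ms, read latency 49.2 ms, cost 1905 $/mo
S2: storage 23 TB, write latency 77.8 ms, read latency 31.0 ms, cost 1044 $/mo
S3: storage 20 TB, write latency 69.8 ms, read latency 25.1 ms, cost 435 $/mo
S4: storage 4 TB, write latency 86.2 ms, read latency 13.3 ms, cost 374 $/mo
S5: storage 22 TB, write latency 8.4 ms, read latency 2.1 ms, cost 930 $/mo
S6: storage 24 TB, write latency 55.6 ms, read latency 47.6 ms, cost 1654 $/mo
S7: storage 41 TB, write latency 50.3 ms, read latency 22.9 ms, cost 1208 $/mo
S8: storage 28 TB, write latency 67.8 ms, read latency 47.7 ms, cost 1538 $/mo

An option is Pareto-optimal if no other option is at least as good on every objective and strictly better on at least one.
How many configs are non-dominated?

5

S1: dominated by S7 (storage 41≥32, write latency 50.3≤58.2, read latency 22.9≤49.2, cost 1208≤1905).
S2: not dominated.
S3: not dominated.
S4: not dominated (best cost).
S5: not dominated (best write latency).
S6: dominated by S7 (storage 41≥24, write latency 50.3≤55.6, read latency 22.9≤47.6, cost 1208≤1654).
S7: not dominated (best storage).
S8: dominated by S7 (storage 41≥28, write latency 50.3≤67.8, read latency 22.9≤47.7, cost 1208≤1538).
Pareto-optimal: S2, S3, S4, S5, S7 → 5.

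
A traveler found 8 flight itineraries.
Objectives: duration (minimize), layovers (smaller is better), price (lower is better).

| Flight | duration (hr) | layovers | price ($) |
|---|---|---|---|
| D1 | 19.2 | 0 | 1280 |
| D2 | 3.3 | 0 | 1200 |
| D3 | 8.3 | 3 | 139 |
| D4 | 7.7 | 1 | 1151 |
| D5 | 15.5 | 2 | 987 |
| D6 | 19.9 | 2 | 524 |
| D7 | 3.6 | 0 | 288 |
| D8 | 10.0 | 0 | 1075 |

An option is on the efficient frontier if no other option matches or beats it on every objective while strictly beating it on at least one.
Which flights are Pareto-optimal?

D1: dominated by D2 (duration 3.3≤19.2, layovers 0≤0, price 1200≤1280).
D2: not dominated (best duration).
D3: not dominated (best price).
D4: dominated by D7 (duration 3.6≤7.7, layovers 0≤1, price 288≤1151).
D5: dominated by D7 (duration 3.6≤15.5, layovers 0≤2, price 288≤987).
D6: dominated by D7 (duration 3.6≤19.9, layovers 0≤2, price 288≤524).
D7: not dominated.
D8: dominated by D7 (duration 3.6≤10.0, layovers 0≤0, price 288≤1075).

D2, D3, D7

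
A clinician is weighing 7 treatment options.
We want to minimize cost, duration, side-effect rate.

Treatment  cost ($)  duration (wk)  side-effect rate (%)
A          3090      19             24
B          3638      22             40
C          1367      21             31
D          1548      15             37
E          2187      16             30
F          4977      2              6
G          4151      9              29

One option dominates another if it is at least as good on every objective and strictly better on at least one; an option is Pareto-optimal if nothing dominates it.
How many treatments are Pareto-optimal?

A: not dominated.
B: dominated by A (cost 3090≤3638, duration 19≤22, side-effect rate 24≤40).
C: not dominated (best cost).
D: not dominated.
E: not dominated.
F: not dominated (best duration).
G: not dominated.
Pareto-optimal: A, C, D, E, F, G → 6.

6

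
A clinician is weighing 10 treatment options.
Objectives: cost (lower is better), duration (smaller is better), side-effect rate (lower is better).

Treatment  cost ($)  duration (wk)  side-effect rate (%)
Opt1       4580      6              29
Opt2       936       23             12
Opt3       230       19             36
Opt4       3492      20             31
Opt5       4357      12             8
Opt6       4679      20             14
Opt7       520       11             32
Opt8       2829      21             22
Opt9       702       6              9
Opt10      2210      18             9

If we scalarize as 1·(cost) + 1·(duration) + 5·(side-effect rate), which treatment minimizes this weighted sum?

Opt1: 1·4580 + 1·6 + 5·29 = 4731
Opt2: 1·936 + 1·23 + 5·12 = 1019
Opt3: 1·230 + 1·19 + 5·36 = 429
Opt4: 1·3492 + 1·20 + 5·31 = 3667
Opt5: 1·4357 + 1·12 + 5·8 = 4409
Opt6: 1·4679 + 1·20 + 5·14 = 4769
Opt7: 1·520 + 1·11 + 5·32 = 691
Opt8: 1·2829 + 1·21 + 5·22 = 2960
Opt9: 1·702 + 1·6 + 5·9 = 753
Opt10: 1·2210 + 1·18 + 5·9 = 2273
Lowest: Opt3 at 429.

Opt3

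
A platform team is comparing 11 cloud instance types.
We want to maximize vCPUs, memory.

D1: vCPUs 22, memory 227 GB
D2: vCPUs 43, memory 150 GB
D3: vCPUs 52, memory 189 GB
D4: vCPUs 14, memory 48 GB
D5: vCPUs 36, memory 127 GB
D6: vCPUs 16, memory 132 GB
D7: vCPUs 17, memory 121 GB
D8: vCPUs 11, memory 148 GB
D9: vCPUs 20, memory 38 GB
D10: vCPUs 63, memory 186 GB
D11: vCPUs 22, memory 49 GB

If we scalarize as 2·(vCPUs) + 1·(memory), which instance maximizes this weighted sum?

D10

D1: 2·22 + 1·227 = 271
D2: 2·43 + 1·150 = 236
D3: 2·52 + 1·189 = 293
D4: 2·14 + 1·48 = 76
D5: 2·36 + 1·127 = 199
D6: 2·16 + 1·132 = 164
D7: 2·17 + 1·121 = 155
D8: 2·11 + 1·148 = 170
D9: 2·20 + 1·38 = 78
D10: 2·63 + 1·186 = 312
D11: 2·22 + 1·49 = 93
Highest: D10 at 312.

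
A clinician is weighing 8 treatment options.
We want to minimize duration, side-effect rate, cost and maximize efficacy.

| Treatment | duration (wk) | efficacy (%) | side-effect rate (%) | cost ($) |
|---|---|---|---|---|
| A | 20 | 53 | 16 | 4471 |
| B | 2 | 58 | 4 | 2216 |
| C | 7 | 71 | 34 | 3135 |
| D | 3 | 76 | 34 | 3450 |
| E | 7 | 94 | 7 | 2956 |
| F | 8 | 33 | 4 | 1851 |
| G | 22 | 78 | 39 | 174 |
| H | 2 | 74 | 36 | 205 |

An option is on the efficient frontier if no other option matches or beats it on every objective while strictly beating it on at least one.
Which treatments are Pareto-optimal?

B, D, E, F, G, H

A: dominated by B (duration 2≤20, efficacy 58≥53, side-effect rate 4≤16, cost 2216≤4471).
B: not dominated.
C: dominated by E (duration 7≤7, efficacy 94≥71, side-effect rate 7≤34, cost 2956≤3135).
D: not dominated.
E: not dominated (best efficacy).
F: not dominated.
G: not dominated (best cost).
H: not dominated.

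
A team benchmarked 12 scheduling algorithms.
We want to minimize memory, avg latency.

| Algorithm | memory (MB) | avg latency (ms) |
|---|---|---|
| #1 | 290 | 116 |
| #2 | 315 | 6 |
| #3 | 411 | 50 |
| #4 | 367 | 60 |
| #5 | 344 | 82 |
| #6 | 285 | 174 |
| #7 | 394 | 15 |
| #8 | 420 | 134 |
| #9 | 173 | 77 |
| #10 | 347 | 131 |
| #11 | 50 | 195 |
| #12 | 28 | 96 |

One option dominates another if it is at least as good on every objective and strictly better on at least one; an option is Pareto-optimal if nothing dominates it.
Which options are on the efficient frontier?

#2, #9, #12

#1: dominated by #9 (memory 173≤290, avg latency 77≤116).
#2: not dominated (best avg latency).
#3: dominated by #2 (memory 315≤411, avg latency 6≤50).
#4: dominated by #2 (memory 315≤367, avg latency 6≤60).
#5: dominated by #2 (memory 315≤344, avg latency 6≤82).
#6: dominated by #9 (memory 173≤285, avg latency 77≤174).
#7: dominated by #2 (memory 315≤394, avg latency 6≤15).
#8: dominated by #1 (memory 290≤420, avg latency 116≤134).
#9: not dominated.
#10: dominated by #1 (memory 290≤347, avg latency 116≤131).
#11: dominated by #12 (memory 28≤50, avg latency 96≤195).
#12: not dominated (best memory).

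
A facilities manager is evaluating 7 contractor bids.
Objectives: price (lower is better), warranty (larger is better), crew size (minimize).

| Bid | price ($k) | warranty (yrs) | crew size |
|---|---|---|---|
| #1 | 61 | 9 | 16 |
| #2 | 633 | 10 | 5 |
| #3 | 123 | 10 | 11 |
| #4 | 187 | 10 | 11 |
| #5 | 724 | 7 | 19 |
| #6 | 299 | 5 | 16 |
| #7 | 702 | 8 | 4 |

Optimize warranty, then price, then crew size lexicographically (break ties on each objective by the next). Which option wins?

#3

First maximize warranty: best is 10, kept {#2, #3, #4}.
Then minimize price: best is 123, kept {#3}.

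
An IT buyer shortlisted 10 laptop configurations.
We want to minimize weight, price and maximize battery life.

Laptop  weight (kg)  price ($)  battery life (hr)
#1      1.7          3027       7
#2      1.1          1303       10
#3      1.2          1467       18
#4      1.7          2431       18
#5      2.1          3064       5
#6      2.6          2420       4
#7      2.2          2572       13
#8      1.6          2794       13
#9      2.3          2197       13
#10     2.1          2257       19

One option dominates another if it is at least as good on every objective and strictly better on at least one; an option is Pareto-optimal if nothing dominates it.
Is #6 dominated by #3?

#3 vs #6: weight 1.2≤2.6, price 1467≤2420, battery life 18≥4 — #3 is at least as good on every objective with at least one strict improvement.

Yes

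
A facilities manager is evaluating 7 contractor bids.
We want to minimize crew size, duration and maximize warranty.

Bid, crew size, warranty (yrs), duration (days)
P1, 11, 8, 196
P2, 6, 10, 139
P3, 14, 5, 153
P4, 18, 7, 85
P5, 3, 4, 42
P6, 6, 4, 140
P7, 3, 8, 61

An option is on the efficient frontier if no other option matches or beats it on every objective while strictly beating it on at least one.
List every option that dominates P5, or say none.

none

P1: worse on crew size (11 vs 3).
P2: worse on crew size (6 vs 3).
P3: worse on crew size (14 vs 3).
P4: worse on crew size (18 vs 3).
P6: worse on crew size (6 vs 3).
P7: worse on duration (61 vs 42).
No option dominates P5.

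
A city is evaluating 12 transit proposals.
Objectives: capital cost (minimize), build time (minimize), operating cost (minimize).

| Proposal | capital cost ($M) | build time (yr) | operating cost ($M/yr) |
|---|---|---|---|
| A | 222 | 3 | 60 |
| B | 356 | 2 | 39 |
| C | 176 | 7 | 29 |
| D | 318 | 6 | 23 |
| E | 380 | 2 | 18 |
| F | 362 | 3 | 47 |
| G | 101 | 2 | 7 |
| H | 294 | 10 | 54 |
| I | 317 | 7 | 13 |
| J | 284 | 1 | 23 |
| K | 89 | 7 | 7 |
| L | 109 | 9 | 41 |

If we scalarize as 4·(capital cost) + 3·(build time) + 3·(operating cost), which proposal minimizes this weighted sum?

A: 4·222 + 3·3 + 3·60 = 1077
B: 4·356 + 3·2 + 3·39 = 1547
C: 4·176 + 3·7 + 3·29 = 812
D: 4·318 + 3·6 + 3·23 = 1359
E: 4·380 + 3·2 + 3·18 = 1580
F: 4·362 + 3·3 + 3·47 = 1598
G: 4·101 + 3·2 + 3·7 = 431
H: 4·294 + 3·10 + 3·54 = 1368
I: 4·317 + 3·7 + 3·13 = 1328
J: 4·284 + 3·1 + 3·23 = 1208
K: 4·89 + 3·7 + 3·7 = 398
L: 4·109 + 3·9 + 3·41 = 586
Lowest: K at 398.

K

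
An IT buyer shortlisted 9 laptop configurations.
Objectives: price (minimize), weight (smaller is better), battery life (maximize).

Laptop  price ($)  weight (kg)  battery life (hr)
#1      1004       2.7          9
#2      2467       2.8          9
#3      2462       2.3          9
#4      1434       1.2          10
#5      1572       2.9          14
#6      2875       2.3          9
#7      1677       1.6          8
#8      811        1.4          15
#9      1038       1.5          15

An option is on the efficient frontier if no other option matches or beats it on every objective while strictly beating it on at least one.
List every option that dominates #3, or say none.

#4, #8, #9

#4: price 1434≤2462, weight 1.2≤2.3, battery life 10≥9 — dominates #3.
#8: price 811≤2462, weight 1.4≤2.3, battery life 15≥9 — dominates #3.
#9: price 1038≤2462, weight 1.5≤2.3, battery life 15≥9 — dominates #3.
Others (#1, #2, #5, #6, #7) are each worse than #3 on at least one objective.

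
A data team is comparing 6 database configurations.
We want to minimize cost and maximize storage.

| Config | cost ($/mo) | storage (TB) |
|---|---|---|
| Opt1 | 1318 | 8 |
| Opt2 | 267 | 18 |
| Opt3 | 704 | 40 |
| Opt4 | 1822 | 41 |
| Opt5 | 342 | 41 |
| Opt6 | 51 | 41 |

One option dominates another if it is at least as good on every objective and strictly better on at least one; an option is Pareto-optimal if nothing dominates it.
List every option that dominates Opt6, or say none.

Opt1: worse on cost (1318 vs 51).
Opt2: worse on cost (267 vs 51).
Opt3: worse on cost (704 vs 51).
Opt4: worse on cost (1822 vs 51).
Opt5: worse on cost (342 vs 51).
No option dominates Opt6.

none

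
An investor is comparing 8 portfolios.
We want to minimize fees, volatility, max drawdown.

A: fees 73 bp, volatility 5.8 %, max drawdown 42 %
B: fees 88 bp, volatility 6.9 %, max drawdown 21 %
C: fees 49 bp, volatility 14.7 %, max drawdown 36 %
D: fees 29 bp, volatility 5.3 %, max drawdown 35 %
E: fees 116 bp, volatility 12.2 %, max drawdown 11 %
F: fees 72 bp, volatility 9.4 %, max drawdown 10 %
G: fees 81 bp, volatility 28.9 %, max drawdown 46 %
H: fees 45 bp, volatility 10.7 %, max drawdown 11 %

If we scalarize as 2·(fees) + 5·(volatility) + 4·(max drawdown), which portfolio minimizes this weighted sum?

H

A: 2·73 + 5·5.8 + 4·42 = 343.0
B: 2·88 + 5·6.9 + 4·21 = 294.5
C: 2·49 + 5·14.7 + 4·36 = 315.5
D: 2·29 + 5·5.3 + 4·35 = 224.5
E: 2·116 + 5·12.2 + 4·11 = 337.0
F: 2·72 + 5·9.4 + 4·10 = 231.0
G: 2·81 + 5·28.9 + 4·46 = 490.5
H: 2·45 + 5·10.7 + 4·11 = 187.5
Lowest: H at 187.5.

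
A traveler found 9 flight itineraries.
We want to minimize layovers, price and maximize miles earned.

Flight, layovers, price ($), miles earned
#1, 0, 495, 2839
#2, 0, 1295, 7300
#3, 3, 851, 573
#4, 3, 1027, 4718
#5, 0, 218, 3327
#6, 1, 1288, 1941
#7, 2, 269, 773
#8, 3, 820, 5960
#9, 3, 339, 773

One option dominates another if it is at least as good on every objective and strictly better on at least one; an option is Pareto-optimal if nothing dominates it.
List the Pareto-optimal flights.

#2, #5, #8

#1: dominated by #5 (layovers 0≤0, price 218≤495, miles earned 3327≥2839).
#2: not dominated (best miles earned).
#3: dominated by #1 (layovers 0≤3, price 495≤851, miles earned 2839≥573).
#4: dominated by #8 (layovers 3≤3, price 820≤1027, miles earned 5960≥4718).
#5: not dominated (best price).
#6: dominated by #1 (layovers 0≤1, price 495≤1288, miles earned 2839≥1941).
#7: dominated by #5 (layovers 0≤2, price 218≤269, miles earned 3327≥773).
#8: not dominated.
#9: dominated by #5 (layovers 0≤3, price 218≤339, miles earned 3327≥773).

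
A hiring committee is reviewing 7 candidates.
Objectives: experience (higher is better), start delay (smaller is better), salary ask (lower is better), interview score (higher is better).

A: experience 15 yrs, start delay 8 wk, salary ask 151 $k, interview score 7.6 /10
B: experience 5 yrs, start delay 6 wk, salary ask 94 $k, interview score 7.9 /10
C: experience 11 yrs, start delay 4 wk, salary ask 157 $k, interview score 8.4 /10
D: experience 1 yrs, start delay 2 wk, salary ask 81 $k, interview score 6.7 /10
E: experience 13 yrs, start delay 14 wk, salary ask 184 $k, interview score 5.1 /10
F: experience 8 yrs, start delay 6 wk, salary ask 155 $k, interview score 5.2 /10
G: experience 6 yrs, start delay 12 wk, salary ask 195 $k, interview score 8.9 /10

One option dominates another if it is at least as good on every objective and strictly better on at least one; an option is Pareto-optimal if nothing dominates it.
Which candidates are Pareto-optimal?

A, B, C, D, F, G

A: not dominated (best experience).
B: not dominated.
C: not dominated.
D: not dominated (best start delay).
E: dominated by A (experience 15≥13, start delay 8≤14, salary ask 151≤184, interview score 7.6≥5.1).
F: not dominated.
G: not dominated (best interview score).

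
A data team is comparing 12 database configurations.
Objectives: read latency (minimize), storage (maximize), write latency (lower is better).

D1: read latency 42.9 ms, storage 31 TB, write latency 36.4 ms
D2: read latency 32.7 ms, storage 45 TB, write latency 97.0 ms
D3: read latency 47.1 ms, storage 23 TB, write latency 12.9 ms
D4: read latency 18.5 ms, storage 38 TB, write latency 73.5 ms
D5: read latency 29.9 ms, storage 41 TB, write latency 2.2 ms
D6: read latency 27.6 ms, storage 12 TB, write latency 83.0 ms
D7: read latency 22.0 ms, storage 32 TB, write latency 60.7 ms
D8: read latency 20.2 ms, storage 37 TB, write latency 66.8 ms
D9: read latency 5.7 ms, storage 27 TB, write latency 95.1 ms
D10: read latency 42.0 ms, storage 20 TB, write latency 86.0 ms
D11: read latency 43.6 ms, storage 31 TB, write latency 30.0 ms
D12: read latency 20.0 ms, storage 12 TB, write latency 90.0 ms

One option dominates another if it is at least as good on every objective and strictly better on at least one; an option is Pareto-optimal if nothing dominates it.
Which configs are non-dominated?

D1: dominated by D5 (read latency 29.9≤42.9, storage 41≥31, write latency 2.2≤36.4).
D2: not dominated (best storage).
D3: dominated by D5 (read latency 29.9≤47.1, storage 41≥23, write latency 2.2≤12.9).
D4: not dominated.
D5: not dominated (best write latency).
D6: dominated by D4 (read latency 18.5≤27.6, storage 38≥12, write latency 73.5≤83.0).
D7: not dominated.
D8: not dominated.
D9: not dominated (best read latency).
D10: dominated by D4 (read latency 18.5≤42.0, storage 38≥20, write latency 73.5≤86.0).
D11: dominated by D5 (read latency 29.9≤43.6, storage 41≥31, write latency 2.2≤30.0).
D12: dominated by D4 (read latency 18.5≤20.0, storage 38≥12, write latency 73.5≤90.0).

D2, D4, D5, D7, D8, D9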